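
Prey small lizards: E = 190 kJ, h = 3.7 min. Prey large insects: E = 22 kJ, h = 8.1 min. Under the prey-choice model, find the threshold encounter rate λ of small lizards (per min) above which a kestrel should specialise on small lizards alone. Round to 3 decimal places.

0.015 per min

At the threshold, the rate on small lizards alone equals the profitability of large insects: λ·190/(1 + λ·3.7) = 22/8.1 = 2.716.
Rearranging, λ(190 − 2.716×3.7) = 2.716, so λ = 2.716/180 = 0.01509 per min.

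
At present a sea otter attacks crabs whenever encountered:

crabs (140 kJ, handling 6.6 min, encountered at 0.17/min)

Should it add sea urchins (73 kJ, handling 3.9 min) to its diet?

Yes

Current rate: (0.17×140)/(1 + 0.17×6.6) = 11.22 kJ/min.
Profitability of sea urchins: 73/3.9 = 18.72 kJ/min.
18.72 > 11.22, so adding sea urchins raises the average — include it.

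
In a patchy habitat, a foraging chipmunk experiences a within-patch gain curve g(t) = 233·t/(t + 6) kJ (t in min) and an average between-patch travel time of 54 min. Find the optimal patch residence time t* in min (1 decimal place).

Maximise g(t)/(T+t): set derivative to zero → g'(t)(T+t) = g(t).
g'(t) = 233·6/(t + 6)². Setting 233·6/(t+6)² = 233t/[(t+6)(54+t)] gives 6(54+t) = t(t+6), so t² = 6×54 = 324.
t* = √324 = 18 min.

18.0 min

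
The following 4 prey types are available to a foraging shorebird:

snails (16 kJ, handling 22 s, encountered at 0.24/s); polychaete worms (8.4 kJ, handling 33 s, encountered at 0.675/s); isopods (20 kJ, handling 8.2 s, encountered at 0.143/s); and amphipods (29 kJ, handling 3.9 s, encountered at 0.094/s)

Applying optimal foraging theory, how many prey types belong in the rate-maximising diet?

E/h in descending order: amphipods 7.44, isopods 2.44, snails 0.727, polychaete worms 0.255 kJ/s. The optimal diet is the largest prefix of this list for which every included type satisfies E_i/h_i > R on the types above it.
Rate on top 1: 1.995. isopods: 2.44 > 1.995 → include.
Rate on top 2: 2.2. snails: 0.727 < 2.2 → exclude; stop.
Optimal diet: amphipods, isopods — 2 of 4 types.

2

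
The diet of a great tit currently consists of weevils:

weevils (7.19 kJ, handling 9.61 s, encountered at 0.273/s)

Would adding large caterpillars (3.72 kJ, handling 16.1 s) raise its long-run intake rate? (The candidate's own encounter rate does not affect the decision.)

No

Intake rate on the current diet: R = (0.273×7.19) / (1 + 0.273×9.61) = 1.963/3.624 = 0.5417 kJ/s.
Profitability of large caterpillars: 3.72/16.1 = 0.2311 kJ/s.
Since 0.2311 < R, time spent handling large caterpillars is better spent searching.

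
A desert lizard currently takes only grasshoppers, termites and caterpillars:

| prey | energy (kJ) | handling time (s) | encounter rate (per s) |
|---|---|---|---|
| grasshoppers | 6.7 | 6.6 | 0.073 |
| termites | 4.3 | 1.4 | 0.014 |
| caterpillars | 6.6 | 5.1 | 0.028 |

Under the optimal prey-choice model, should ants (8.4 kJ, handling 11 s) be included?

On grasshoppers, termites and caterpillars alone, R = ΣλE/(1+Σλh) = 0.7341/1.644 = 0.4465 kJ/s.
Profitability of ants: 8.4/11 = 0.7636 kJ/s.
0.7636 > 0.4465, so adding ants raises the average — include it.

Yes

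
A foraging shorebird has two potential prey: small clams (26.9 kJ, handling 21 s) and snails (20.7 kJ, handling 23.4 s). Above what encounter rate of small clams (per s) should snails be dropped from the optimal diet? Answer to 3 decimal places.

At the threshold, the rate on small clams alone equals the profitability of snails: λ·26.9/(1 + λ·21) = 20.7/23.4 = 0.8846.
Rearranging, λ(26.9 − 0.8846×21) = 0.8846, so λ = 0.8846/8.323 = 0.1063 per s.

0.106 per s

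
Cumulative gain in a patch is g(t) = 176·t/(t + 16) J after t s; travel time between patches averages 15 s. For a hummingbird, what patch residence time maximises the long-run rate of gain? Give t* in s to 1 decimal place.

Optimal t* satisfies g'(t*) = g(t*)/(T + t*).
g'(t) = 176·16/(t + 16)². Setting 176·16/(t+16)² = 176t/[(t+16)(15+t)] gives 16(15+t) = t(t+16), so t² = 16×15 = 240.
t* = √240 = 15.49 s.

15.5 s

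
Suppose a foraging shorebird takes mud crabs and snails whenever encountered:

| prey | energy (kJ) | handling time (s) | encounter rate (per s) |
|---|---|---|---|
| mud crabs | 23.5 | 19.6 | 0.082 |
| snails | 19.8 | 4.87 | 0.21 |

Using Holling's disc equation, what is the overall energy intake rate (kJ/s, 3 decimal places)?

Energy encountered per unit search time: 0.082×23.5 + 0.21×19.8 = 6.085 kJ/s.
Handling time per unit search time: 0.082×19.6 + 0.21×4.87 = 2.63.
Rate = 6.085/(1 + 2.63) = 1.676 kJ/s.

1.676 kJ/s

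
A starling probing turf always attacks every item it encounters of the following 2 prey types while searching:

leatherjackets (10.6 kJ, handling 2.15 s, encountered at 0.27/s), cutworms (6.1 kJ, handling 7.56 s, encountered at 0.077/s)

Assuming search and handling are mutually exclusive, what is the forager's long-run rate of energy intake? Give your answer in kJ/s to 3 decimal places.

1.541 kJ/s

R = Σλ_iE_i / (1 + Σλ_ih_i)
Numerator: 0.27×10.6 + 0.077×6.1 = 3.332
Denominator: 1 + 0.27×2.15 + 0.077×7.56 = 2.163
R = 3.332/2.163 = 1.541 kJ/s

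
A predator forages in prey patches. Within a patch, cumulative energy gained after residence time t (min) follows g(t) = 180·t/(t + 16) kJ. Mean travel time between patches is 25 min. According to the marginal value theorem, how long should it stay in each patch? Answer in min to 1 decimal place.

20.0 min

Optimal t* satisfies g'(t*) = g(t*)/(T + t*).
g'(t) = 180·16/(t + 16)². Setting 180·16/(t+16)² = 180t/[(t+16)(25+t)] gives 16(25+t) = t(t+16), so t² = 16×25 = 400.
t* = √400 = 20 min.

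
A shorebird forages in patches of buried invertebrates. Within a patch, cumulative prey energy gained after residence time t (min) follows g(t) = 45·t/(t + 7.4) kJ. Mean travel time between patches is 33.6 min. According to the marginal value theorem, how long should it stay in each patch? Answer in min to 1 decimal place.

Optimal t* satisfies g'(t*) = g(t*)/(T + t*).
g'(t) = 45·7.4/(t + 7.4)². Setting 45·7.4/(t+7.4)² = 45t/[(t+7.4)(33.6+t)] gives 7.4(33.6+t) = t(t+7.4), so t² = 7.4×33.6 = 248.6.
t* = √248.6 = 15.77 min.

15.8 min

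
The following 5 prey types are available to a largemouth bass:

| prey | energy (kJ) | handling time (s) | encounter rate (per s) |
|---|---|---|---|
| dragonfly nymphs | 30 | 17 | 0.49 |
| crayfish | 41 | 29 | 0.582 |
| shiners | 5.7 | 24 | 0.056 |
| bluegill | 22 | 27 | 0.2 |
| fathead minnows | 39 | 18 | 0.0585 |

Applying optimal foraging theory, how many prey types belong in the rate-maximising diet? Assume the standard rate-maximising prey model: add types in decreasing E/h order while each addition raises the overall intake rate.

2

Rank by E/h (kJ/s): fathead minnows 2.17, dragonfly nymphs 1.76, crayfish 1.41, bluegill 0.815, shiners 0.238. Include each in turn until the next type's E/h falls below the running intake rate.
Rate on top 1: 1.111. dragonfly nymphs: 1.76 > 1.111 → include.
Rate on top 2: 1.636. crayfish: 1.41 < 1.636 → exclude; stop.
Optimal diet: fathead minnows, dragonfly nymphs — 2 of 5 types.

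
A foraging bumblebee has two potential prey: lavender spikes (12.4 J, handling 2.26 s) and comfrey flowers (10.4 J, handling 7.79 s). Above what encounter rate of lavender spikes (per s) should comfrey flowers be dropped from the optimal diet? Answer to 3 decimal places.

The zero-one rule: include comfrey flowers iff E₂/h₂ > λE₁/(1+λh₁). Equality gives the switch point.
λE₁h₂ = E₂ + λE₂h₁ ⇒ λ = E₂/(E₁h₂ − E₂h₁) = 10.4/(96.6 − 23.5) = 0.1423 per s.

0.142 per s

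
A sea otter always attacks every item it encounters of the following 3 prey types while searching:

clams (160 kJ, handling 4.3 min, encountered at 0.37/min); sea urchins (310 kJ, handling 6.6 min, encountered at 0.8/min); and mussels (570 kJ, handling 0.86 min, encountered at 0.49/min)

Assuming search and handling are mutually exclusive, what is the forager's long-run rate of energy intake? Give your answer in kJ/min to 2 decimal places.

R = Σλ_iE_i / (1 + Σλ_ih_i)
Numerator: 0.37×160 + 0.8×310 + 0.49×570 = 586.5
Denominator: 1 + 0.37×4.3 + 0.8×6.6 + 0.49×0.86 = 8.292
R = 586.5/8.292 = 70.73 kJ/min

70.73 kJ/min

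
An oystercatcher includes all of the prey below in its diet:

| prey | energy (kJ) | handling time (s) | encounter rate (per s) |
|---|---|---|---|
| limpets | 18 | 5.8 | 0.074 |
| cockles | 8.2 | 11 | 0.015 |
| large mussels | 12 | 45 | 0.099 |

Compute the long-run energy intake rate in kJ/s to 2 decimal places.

0.44 kJ/s

R = (0.074×18 + 0.015×8.2 + 0.099×12) / (1 + 0.074×5.8 + 0.015×11 + 0.099×45) = 2.643/6.049 = 0.4369 kJ/s.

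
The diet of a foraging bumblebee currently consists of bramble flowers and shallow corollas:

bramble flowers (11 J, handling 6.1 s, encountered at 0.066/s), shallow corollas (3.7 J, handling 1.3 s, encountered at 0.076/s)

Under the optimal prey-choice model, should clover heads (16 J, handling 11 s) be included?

Yes

Current rate: (0.066×11 + 0.076×3.7)/(1 + 0.066×6.1 + 0.076×1.3) = 0.6708 J/s.
Profitability of clover heads: 16/11 = 1.455 J/s.
Since 1.455 > R, including clover heads increases the long-run rate.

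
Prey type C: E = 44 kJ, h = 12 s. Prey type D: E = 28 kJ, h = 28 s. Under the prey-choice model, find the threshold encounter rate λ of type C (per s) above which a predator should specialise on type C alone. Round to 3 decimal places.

Drop type D once their profitability E₂/h₂ falls below the rate achievable on type C alone: E₂/h₂ = λE₁/(1 + λh₁).
Solve for λ: λE₁h₂ = E₂(1 + λh₁) → λ(E₁h₂ − E₂h₁) = E₂ → λ = E₂/(E₁h₂ − E₂h₁).
λ = 28/(44×28 − 28×12) = 28/896 = 0.03125 per s.

0.031 per s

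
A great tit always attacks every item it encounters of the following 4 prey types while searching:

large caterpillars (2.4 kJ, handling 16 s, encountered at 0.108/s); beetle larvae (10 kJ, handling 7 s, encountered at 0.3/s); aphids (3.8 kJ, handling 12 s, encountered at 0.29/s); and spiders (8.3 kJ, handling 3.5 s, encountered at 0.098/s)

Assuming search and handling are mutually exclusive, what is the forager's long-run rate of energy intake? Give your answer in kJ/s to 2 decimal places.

R = (0.108×2.4 + 0.3×10 + 0.29×3.8 + 0.098×8.3) / (1 + 0.108×16 + 0.3×7 + 0.29×12 + 0.098×3.5) = 5.175/8.651 = 0.5982 kJ/s.

0.60 kJ/s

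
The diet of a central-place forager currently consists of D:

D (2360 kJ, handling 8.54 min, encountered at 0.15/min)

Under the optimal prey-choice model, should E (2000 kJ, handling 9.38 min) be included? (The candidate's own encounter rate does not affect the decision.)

Current rate: (0.15×2360)/(1 + 0.15×8.54) = 155.2 kJ/min.
E: E/h = 2000/9.38 = 213.2 kJ/min.
213.2 > 155.2, so adding E raises the average — include it.

Yes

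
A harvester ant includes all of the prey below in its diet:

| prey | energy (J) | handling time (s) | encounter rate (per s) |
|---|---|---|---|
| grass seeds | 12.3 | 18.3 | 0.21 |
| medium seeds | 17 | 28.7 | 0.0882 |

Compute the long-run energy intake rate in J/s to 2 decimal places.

Energy encountered per unit search time: 0.21×12.3 + 0.0882×17 = 4.082 J/s.
Handling time per unit search time: 0.21×18.3 + 0.0882×28.7 = 6.374.
Rate = 4.082/(1 + 6.374) = 0.5536 J/s.

0.55 J/s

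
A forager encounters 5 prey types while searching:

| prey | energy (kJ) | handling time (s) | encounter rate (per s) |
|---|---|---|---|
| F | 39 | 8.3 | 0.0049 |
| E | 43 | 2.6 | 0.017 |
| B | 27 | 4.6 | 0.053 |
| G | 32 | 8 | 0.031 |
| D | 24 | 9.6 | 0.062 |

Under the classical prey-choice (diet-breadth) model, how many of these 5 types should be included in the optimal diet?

5

Rank by E/h (kJ/s): E 16.5, B 5.87, F 4.7, G 4, D 2.5. Include each in turn until the next type's E/h falls below the running intake rate.
Rate on top 1: 0.7001. B: 5.87 > 0.7001 → include.
Rate on top 2: 1.679. F: 4.7 > 1.679 → include.
Rate on top 3: 1.771. G: 4 > 1.771 → include.
Rate on top 4: 2.122. D: 2.5 > 2.122 → include.
Optimal diet: E, B, F, G, D — 5 of 5 types.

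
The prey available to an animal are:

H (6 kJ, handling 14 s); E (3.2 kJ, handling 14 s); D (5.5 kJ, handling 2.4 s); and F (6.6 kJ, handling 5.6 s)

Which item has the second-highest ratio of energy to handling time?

In descending order of E/h:
D: 5.5/2.4 = 2.29 kJ/s
F: 6.6/5.6 = 1.18 kJ/s
H: 6/14 = 0.429 kJ/s
E: 3.2/14 = 0.229 kJ/s

F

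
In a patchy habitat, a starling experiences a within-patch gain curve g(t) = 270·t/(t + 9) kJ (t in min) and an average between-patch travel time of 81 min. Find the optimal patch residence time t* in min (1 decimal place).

27.0 min

By the marginal value theorem, leave when the instantaneous gain rate g'(t) equals the habitat-wide average g(t)/(T + t).
g'(t) = 270·9/(t + 9)². Setting 270·9/(t+9)² = 270t/[(t+9)(81+t)] gives 9(81+t) = t(t+9), so t² = 9×81 = 729.
t* = √729 = 27 min.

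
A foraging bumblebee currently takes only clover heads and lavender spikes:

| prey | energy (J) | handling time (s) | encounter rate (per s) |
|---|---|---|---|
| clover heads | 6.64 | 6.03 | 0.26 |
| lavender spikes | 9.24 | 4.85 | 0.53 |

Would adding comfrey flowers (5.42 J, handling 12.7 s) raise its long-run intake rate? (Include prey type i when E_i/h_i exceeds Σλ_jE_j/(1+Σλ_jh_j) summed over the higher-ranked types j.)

No

Current rate: (0.26×6.64 + 0.53×9.24)/(1 + 0.26×6.03 + 0.53×4.85) = 1.289 J/s.
comfrey flowers: E/h = 5.42/12.7 = 0.4268 J/s.
Since 0.4268 < R, time spent handling comfrey flowers is better spent searching.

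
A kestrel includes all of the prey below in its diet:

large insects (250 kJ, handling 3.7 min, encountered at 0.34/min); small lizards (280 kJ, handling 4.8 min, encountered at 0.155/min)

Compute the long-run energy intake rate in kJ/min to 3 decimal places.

42.771 kJ/min

Energy encountered per unit search time: 0.34×250 + 0.155×280 = 128.4 kJ/min.
Handling time per unit search time: 0.34×3.7 + 0.155×4.8 = 2.002.
Rate = 128.4/(1 + 2.002) = 42.77 kJ/min.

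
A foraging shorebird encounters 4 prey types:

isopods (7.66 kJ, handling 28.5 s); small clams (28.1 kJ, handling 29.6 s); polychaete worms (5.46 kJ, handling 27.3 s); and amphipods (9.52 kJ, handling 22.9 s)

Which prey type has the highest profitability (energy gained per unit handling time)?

small clams

Profitability E/h (kJ/s): isopods = 7.66/28.5 = 0.269, small clams = 28.1/29.6 = 0.949, polychaete worms = 5.46/27.3 = 0.2, amphipods = 9.52/22.9 = 0.416.
Ranked: small clams > amphipods > isopods > polychaete worms.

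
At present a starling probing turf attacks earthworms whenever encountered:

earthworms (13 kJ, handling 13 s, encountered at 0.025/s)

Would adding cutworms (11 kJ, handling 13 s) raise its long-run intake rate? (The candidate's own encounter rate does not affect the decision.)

Intake rate on the current diet: R = (0.025×13) / (1 + 0.025×13) = 0.325/1.325 = 0.2453 kJ/s.
Profitability of cutworms: 11/13 = 0.8462 kJ/s.
Since 0.8462 > R, including cutworms increases the long-run rate.

Yes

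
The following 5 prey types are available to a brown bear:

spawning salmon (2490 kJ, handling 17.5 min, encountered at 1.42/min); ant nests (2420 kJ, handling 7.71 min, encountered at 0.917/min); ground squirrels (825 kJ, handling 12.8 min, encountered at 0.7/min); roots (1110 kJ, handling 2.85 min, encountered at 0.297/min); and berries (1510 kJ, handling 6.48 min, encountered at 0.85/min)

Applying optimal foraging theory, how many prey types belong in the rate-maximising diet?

E/h in descending order: roots 389, ant nests 314, berries 233, spawning salmon 142, ground squirrels 64.5 kJ/min. The optimal diet is the largest prefix of this list for which every included type satisfies E_i/h_i > R on the types above it.
Rate on top 1: 178.5. ant nests: 314 > 178.5 → include.
Rate on top 2: 285.9. berries: 233 < 285.9 → exclude; stop.
Optimal diet: roots, ant nests — 2 of 5 types.

2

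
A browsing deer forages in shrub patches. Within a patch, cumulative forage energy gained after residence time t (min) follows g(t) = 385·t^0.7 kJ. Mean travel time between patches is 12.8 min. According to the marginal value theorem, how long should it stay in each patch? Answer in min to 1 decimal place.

Optimal t* satisfies g'(t*) = g(t*)/(T + t*).
g'(t) = 0.7·385·t^-0.3. Setting 0.7·385·t^-0.3 = 385·t^0.7/(12.8+t) gives 0.7(12.8+t) = t, so 0.30·t = 0.7×12.8.
t* = 0.7×12.8/0.30 = 29.87 min.

29.9 min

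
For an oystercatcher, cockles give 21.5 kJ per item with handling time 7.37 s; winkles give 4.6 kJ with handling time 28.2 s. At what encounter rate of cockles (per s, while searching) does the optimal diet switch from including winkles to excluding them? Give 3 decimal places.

0.008 per s

The zero-one rule: include winkles iff E₂/h₂ > λE₁/(1+λh₁). Equality gives the switch point.
λE₁h₂ = E₂ + λE₂h₁ ⇒ λ = E₂/(E₁h₂ − E₂h₁) = 4.6/(606.3 − 33.9) = 0.008036 per s.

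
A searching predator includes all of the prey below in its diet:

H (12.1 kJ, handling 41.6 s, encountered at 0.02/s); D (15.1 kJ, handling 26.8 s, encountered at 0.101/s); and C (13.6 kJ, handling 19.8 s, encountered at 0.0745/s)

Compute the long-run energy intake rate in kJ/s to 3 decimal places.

0.462 kJ/s

Energy encountered per unit search time: 0.02×12.1 + 0.101×15.1 + 0.0745×13.6 = 2.78 kJ/s.
Handling time per unit search time: 0.02×41.6 + 0.101×26.8 + 0.0745×19.8 = 5.014.
Rate = 2.78/(1 + 5.014) = 0.4623 kJ/s.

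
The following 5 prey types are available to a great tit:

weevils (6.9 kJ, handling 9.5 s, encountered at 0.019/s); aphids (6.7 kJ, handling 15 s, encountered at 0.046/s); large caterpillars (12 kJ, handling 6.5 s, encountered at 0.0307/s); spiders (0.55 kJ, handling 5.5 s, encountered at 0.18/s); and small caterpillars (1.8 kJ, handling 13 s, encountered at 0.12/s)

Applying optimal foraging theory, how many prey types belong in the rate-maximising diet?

Rank by E/h (kJ/s): large caterpillars 1.85, weevils 0.726, aphids 0.447, small caterpillars 0.138, spiders 0.1. Include each in turn until the next type's E/h falls below the running intake rate.
Rate on top 1: 0.3071. weevils: 0.726 > 0.3071 → include.
Rate on top 2: 0.3619. aphids: 0.447 > 0.3619 → include.
Rate on top 3: 0.3902. small caterpillars: 0.138 < 0.3902 → exclude; stop.
Optimal diet: large caterpillars, weevils, aphids — 3 of 5 types.

3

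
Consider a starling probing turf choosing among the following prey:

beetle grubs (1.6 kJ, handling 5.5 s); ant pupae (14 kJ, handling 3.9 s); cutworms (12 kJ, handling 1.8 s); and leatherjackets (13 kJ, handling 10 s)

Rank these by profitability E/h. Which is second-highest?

In descending order of E/h:
cutworms: 12/1.8 = 6.67 kJ/s
ant pupae: 14/3.9 = 3.59 kJ/s
leatherjackets: 13/10 = 1.3 kJ/s
beetle grubs: 1.6/5.5 = 0.291 kJ/s

ant pupae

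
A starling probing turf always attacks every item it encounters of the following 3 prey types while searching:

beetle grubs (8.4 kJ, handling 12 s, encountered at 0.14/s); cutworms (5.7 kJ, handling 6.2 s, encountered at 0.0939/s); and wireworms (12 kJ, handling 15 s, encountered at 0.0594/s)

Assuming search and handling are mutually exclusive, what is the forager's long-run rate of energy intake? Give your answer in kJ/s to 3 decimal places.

0.584 kJ/s

R = (0.14×8.4 + 0.0939×5.7 + 0.0594×12) / (1 + 0.14×12 + 0.0939×6.2 + 0.0594×15) = 2.424/4.153 = 0.5837 kJ/s.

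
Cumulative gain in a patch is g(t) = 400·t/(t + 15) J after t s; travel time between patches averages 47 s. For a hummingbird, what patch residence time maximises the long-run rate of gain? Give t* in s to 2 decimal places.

Maximise g(t)/(T+t): set derivative to zero → g'(t)(T+t) = g(t).
g'(t) = 400·15/(t + 15)². Setting 400·15/(t+15)² = 400t/[(t+15)(47+t)] gives 15(47+t) = t(t+15), so t² = 15×47 = 705.
t* = √705 = 26.55 s.

26.55 s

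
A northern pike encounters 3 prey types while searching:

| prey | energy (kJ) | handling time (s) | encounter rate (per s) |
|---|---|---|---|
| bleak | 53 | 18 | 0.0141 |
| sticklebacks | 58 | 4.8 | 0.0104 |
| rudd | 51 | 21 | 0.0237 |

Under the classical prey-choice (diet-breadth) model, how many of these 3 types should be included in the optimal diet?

3

Rank by E/h (kJ/s): sticklebacks 12.1, bleak 2.94, rudd 2.43. Include each in turn until the next type's E/h falls below the running intake rate.
Rate on top 1: 0.5745. bleak: 2.94 > 0.5745 → include.
Rate on top 2: 1.036. rudd: 2.43 > 1.036 → include.
Optimal diet: sticklebacks, bleak, rudd — 3 of 3 types.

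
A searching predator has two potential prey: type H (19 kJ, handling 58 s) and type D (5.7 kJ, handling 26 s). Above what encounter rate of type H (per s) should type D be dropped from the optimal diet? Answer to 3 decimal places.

Drop type D once their profitability E₂/h₂ falls below the rate achievable on type H alone: E₂/h₂ = λE₁/(1 + λh₁).
Solve for λ: λE₁h₂ = E₂(1 + λh₁) → λ(E₁h₂ − E₂h₁) = E₂ → λ = E₂/(E₁h₂ − E₂h₁).
λ = 5.7/(19×26 − 5.7×58) = 5.7/163.4 = 0.03488 per s.

0.035 per s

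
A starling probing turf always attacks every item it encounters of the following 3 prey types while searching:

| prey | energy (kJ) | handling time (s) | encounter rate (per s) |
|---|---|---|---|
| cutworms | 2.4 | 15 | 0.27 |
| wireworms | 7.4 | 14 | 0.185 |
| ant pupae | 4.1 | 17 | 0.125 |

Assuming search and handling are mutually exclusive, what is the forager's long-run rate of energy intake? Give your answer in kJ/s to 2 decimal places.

R = (0.27×2.4 + 0.185×7.4 + 0.125×4.1) / (1 + 0.27×15 + 0.185×14 + 0.125×17) = 2.53/9.765 = 0.259 kJ/s.

0.26 kJ/s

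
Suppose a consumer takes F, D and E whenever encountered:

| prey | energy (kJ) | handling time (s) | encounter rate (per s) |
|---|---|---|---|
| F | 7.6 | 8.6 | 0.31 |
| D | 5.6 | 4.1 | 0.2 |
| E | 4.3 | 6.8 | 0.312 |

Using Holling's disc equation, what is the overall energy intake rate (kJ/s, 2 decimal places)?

R = (0.31×7.6 + 0.2×5.6 + 0.312×4.3) / (1 + 0.31×8.6 + 0.2×4.1 + 0.312×6.8) = 4.818/6.608 = 0.7291 kJ/s.

0.73 kJ/s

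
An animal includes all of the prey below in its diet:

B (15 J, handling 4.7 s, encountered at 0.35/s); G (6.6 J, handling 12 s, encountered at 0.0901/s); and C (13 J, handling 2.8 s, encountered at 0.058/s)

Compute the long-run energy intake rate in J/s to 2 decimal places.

R = Σλ_iE_i / (1 + Σλ_ih_i)
Numerator: 0.35×15 + 0.0901×6.6 + 0.058×13 = 6.599
Denominator: 1 + 0.35×4.7 + 0.0901×12 + 0.058×2.8 = 3.889
R = 6.599/3.889 = 1.697 J/s

1.70 J/s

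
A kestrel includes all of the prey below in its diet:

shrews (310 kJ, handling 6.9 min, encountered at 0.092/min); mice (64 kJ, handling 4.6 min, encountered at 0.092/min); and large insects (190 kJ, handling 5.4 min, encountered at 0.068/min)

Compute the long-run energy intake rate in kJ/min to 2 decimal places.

R = (0.092×310 + 0.092×64 + 0.068×190) / (1 + 0.092×6.9 + 0.092×4.6 + 0.068×5.4) = 47.33/2.425 = 19.52 kJ/min.

19.52 kJ/min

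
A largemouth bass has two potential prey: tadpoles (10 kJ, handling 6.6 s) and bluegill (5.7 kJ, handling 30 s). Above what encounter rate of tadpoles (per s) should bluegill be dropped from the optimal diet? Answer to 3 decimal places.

0.022 per s

Drop bluegill once their profitability E₂/h₂ falls below the rate achievable on tadpoles alone: E₂/h₂ = λE₁/(1 + λh₁).
Solve for λ: λE₁h₂ = E₂(1 + λh₁) → λ(E₁h₂ − E₂h₁) = E₂ → λ = E₂/(E₁h₂ − E₂h₁).
λ = 5.7/(10×30 − 5.7×6.6) = 5.7/262.4 = 0.02172 per s.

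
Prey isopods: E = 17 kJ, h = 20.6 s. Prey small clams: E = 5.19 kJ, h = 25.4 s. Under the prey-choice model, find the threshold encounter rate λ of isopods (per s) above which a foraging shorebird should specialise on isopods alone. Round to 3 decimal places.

The zero-one rule: include small clams iff E₂/h₂ > λE₁/(1+λh₁). Equality gives the switch point.
λE₁h₂ = E₂ + λE₂h₁ ⇒ λ = E₂/(E₁h₂ − E₂h₁) = 5.19/(431.8 − 106.9) = 0.01597 per s.

0.016 per s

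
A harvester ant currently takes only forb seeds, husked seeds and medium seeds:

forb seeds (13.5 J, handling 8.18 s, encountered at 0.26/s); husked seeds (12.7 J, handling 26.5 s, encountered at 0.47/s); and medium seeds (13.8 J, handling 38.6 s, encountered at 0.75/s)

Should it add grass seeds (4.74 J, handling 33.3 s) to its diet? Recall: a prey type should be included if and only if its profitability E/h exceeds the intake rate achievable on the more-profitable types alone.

No

Current rate: (0.26×13.5 + 0.47×12.7 + 0.75×13.8)/(1 + 0.26×8.18 + 0.47×26.5 + 0.75×38.6) = 0.4453 J/s.
Profitability of grass seeds: 4.74/33.3 = 0.1423 J/s.
Since 0.1423 < R, time spent handling grass seeds is better spent searching.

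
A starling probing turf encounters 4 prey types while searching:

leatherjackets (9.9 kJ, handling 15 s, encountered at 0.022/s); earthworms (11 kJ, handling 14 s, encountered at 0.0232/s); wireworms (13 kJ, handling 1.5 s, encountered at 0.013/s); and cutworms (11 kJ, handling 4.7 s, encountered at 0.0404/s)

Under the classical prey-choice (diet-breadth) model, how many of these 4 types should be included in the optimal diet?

4

E/h in descending order: wireworms 8.67, cutworms 2.34, earthworms 0.786, leatherjackets 0.66 kJ/s. The optimal diet is the largest prefix of this list for which every included type satisfies E_i/h_i > R on the types above it.
Rate on top 1: 0.1658. cutworms: 2.34 > 0.1658 → include.
Rate on top 2: 0.5072. earthworms: 0.786 > 0.5072 → include.
Rate on top 3: 0.5662. leatherjackets: 0.66 > 0.5662 → include.
Optimal diet: wireworms, cutworms, earthworms, leatherjackets — 4 of 4 types.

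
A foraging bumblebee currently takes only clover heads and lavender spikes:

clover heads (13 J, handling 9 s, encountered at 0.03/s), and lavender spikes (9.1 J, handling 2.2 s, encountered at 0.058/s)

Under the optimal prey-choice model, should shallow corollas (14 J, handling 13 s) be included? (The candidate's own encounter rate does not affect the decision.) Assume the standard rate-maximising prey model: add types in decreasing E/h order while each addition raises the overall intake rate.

On clover heads and lavender spikes alone, R = ΣλE/(1+Σλh) = 0.9178/1.398 = 0.6567 J/s.
shallow corollas: E/h = 14/13 = 1.077 J/s.
1.077 > 0.6567, so adding shallow corollas raises the average — include it.

Yes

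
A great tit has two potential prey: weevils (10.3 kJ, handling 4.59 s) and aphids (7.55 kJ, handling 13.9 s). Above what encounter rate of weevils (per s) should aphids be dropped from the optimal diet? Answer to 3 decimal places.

0.070 per s

At the threshold, the rate on weevils alone equals the profitability of aphids: λ·10.3/(1 + λ·4.59) = 7.55/13.9 = 0.5432.
Rearranging, λ(10.3 − 0.5432×4.59) = 0.5432, so λ = 0.5432/7.807 = 0.06958 per s.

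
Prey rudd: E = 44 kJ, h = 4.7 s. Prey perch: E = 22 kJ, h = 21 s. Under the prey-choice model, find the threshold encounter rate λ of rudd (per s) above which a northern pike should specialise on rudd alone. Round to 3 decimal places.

0.027 per s

Drop perch once their profitability E₂/h₂ falls below the rate achievable on rudd alone: E₂/h₂ = λE₁/(1 + λh₁).
Solve for λ: λE₁h₂ = E₂(1 + λh₁) → λ(E₁h₂ − E₂h₁) = E₂ → λ = E₂/(E₁h₂ − E₂h₁).
λ = 22/(44×21 − 22×4.7) = 22/820.6 = 0.02681 per s.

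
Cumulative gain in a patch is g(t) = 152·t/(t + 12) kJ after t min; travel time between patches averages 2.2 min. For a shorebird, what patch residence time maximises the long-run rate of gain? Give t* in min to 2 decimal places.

5.14 min

By the marginal value theorem, leave when the instantaneous gain rate g'(t) equals the habitat-wide average g(t)/(T + t).
g'(t) = 152·12/(t + 12)². Setting 152·12/(t+12)² = 152t/[(t+12)(2.2+t)] gives 12(2.2+t) = t(t+12), so t² = 12×2.2 = 26.4.
t* = √26.4 = 5.138 min.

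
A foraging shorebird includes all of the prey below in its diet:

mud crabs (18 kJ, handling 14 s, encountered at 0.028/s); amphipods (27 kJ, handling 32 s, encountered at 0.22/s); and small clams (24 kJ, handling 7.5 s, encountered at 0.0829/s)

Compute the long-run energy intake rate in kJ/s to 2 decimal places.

0.93 kJ/s

Energy encountered per unit search time: 0.028×18 + 0.22×27 + 0.0829×24 = 8.434 kJ/s.
Handling time per unit search time: 0.028×14 + 0.22×32 + 0.0829×7.5 = 8.054.
Rate = 8.434/(1 + 8.054) = 0.9315 kJ/s.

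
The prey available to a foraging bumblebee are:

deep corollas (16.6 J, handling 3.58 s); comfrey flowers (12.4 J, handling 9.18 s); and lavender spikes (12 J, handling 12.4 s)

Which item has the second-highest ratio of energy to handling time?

comfrey flowers

Profitability E/h (J/s): deep corollas = 16.6/3.58 = 4.64, comfrey flowers = 12.4/9.18 = 1.35, lavender spikes = 12/12.4 = 0.968.
Ranked: deep corollas > comfrey flowers > lavender spikes.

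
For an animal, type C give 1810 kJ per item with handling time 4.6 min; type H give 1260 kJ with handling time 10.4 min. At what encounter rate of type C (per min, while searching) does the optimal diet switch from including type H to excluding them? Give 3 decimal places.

At the threshold, the rate on type C alone equals the profitability of type H: λ·1810/(1 + λ·4.6) = 1260/10.4 = 121.2.
Rearranging, λ(1810 − 121.2×4.6) = 121.2, so λ = 121.2/1253 = 0.09671 per min.

0.097 per min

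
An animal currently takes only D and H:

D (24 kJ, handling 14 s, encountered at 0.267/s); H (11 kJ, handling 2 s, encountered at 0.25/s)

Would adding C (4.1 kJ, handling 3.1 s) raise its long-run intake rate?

Current rate: (0.267×24 + 0.25×11)/(1 + 0.267×14 + 0.25×2) = 1.748 kJ/s.
C: E/h = 4.1/3.1 = 1.323 kJ/s.
Since 1.323 < R, time spent handling C is better spent searching.

No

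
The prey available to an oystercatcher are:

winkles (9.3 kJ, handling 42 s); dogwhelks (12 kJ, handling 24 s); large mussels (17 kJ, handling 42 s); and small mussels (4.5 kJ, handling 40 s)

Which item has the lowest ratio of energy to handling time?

In descending order of E/h:
dogwhelks: 12/24 = 0.5 kJ/s
large mussels: 17/42 = 0.405 kJ/s
winkles: 9.3/42 = 0.221 kJ/s
small mussels: 4.5/40 = 0.113 kJ/s

small mussels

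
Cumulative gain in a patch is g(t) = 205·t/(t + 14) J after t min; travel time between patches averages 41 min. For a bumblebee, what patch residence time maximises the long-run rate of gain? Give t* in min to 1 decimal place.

Optimal t* satisfies g'(t*) = g(t*)/(T + t*).
g'(t) = 205·14/(t + 14)². Setting 205·14/(t+14)² = 205t/[(t+14)(41+t)] gives 14(41+t) = t(t+14), so t² = 14×41 = 574.
t* = √574 = 23.96 min.

24.0 min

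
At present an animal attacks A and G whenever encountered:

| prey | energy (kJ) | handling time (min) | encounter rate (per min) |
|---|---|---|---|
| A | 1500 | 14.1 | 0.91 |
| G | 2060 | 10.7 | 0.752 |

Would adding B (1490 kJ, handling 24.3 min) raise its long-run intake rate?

On A and G alone, R = ΣλE/(1+Σλh) = 2914/21.88 = 133.2 kJ/min.
Profitability of B: 1490/24.3 = 61.32 kJ/min.
Since 61.32 < R, time spent handling B is better spent searching.

No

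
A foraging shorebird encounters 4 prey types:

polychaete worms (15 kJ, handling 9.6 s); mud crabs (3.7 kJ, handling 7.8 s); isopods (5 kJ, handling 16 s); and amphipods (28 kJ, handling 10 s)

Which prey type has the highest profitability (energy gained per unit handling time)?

amphipods

Profitability E/h (kJ/s): polychaete worms = 15/9.6 = 1.56, mud crabs = 3.7/7.8 = 0.474, isopods = 5/16 = 0.312, amphipods = 28/10 = 2.8.
Ranked: amphipods > polychaete worms > mud crabs > isopods.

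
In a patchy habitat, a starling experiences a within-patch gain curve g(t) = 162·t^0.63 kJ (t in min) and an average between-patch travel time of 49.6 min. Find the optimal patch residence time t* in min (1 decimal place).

84.5 min

Optimal t* satisfies g'(t*) = g(t*)/(T + t*).
g'(t) = 0.63·162·t^-0.37. Setting 0.63·162·t^-0.37 = 162·t^0.63/(49.6+t) gives 0.63(49.6+t) = t, so 0.37·t = 0.63×49.6.
t* = 0.63×49.6/0.37 = 84.45 min.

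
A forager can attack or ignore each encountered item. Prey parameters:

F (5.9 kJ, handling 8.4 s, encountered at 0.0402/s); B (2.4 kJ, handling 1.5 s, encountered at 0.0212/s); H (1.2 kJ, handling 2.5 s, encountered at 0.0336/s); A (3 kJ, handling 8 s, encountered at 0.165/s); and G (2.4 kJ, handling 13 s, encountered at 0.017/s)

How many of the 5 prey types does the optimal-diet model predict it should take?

Rank by E/h (kJ/s): B 1.6, F 0.702, H 0.48, A 0.375, G 0.185. Include each in turn until the next type's E/h falls below the running intake rate.
Rate on top 1: 0.04931. F: 0.702 > 0.04931 → include.
Rate on top 2: 0.2103. H: 0.48 > 0.2103 → include.
Rate on top 3: 0.2259. A: 0.375 > 0.2259 → include.
Rate on top 4: 0.2969. G: 0.185 < 0.2969 → exclude; stop.
Optimal diet: B, F, H, A — 4 of 5 types.

4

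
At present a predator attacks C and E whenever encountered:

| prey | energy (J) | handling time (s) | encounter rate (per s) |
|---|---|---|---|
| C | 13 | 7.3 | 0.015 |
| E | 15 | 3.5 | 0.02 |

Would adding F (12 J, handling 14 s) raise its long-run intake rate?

Current rate: (0.015×13 + 0.02×15)/(1 + 0.015×7.3 + 0.02×3.5) = 0.4197 J/s.
Profitability of F: 12/14 = 0.8571 J/s.
0.8571 > 0.4197, so adding F raises the average — include it.

Yes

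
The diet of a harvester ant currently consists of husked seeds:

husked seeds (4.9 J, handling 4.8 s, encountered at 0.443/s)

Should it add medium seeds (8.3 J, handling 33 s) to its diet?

Current rate: (0.443×4.9)/(1 + 0.443×4.8) = 0.6943 J/s.
medium seeds: E/h = 8.3/33 = 0.2515 J/s.
Since 0.2515 < R, time spent handling medium seeds is better spent searching.

No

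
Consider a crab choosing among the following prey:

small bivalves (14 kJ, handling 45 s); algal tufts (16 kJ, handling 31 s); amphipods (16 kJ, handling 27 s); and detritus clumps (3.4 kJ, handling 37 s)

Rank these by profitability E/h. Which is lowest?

Profitability E/h (kJ/s): small bivalves = 14/45 = 0.311, algal tufts = 16/31 = 0.516, amphipods = 16/27 = 0.593, detritus clumps = 3.4/37 = 0.0919.
Ranked: amphipods > algal tufts > small bivalves > detritus clumps.

detritus clumps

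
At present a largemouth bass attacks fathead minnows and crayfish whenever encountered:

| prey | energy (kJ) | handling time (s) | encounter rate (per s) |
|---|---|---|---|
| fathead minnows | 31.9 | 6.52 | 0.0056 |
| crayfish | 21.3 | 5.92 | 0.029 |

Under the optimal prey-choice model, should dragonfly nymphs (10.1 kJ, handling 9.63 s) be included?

Yes

On fathead minnows and crayfish alone, R = ΣλE/(1+Σλh) = 0.7963/1.208 = 0.6591 kJ/s.
Profitability of dragonfly nymphs: 10.1/9.63 = 1.049 kJ/s.
1.049 > 0.6591, so adding dragonfly nymphs raises the average — include it.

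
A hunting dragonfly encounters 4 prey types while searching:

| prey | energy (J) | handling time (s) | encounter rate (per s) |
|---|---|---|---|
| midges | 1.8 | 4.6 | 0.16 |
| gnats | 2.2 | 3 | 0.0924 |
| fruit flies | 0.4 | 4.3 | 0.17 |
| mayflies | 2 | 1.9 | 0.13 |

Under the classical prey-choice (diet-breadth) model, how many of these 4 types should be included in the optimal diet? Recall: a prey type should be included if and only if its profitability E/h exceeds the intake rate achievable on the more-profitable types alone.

Profitabilities (E/h, J/s): mayflies 1.05, gnats 0.733, midges 0.391, fruit flies 0.093. Add prey in this order while the next type's profitability exceeds the intake rate on those already taken.
Rate on top 1: 0.2085. gnats: 0.733 > 0.2085 → include.
Rate on top 2: 0.3039. midges: 0.391 > 0.3039 → include.
Rate on top 3: 0.3324. fruit flies: 0.093 < 0.3324 → exclude; stop.
Optimal diet: mayflies, gnats, midges — 3 of 4 types.

3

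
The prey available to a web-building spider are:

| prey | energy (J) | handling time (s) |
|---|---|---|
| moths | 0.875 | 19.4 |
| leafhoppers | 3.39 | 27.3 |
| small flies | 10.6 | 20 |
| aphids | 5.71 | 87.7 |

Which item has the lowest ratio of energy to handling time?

Profitability E/h (J/s): moths = 0.875/19.4 = 0.0451, leafhoppers = 3.39/27.3 = 0.124, small flies = 10.6/20 = 0.53, aphids = 5.71/87.7 = 0.0651.
Ranked: small flies > leafhoppers > aphids > moths.

moths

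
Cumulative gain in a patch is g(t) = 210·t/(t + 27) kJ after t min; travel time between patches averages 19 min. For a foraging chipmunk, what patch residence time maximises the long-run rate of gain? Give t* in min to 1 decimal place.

22.6 min

Optimal t* satisfies g'(t*) = g(t*)/(T + t*).
g'(t) = 210·27/(t + 27)². Setting 210·27/(t+27)² = 210t/[(t+27)(19+t)] gives 27(19+t) = t(t+27), so t² = 27×19 = 513.
t* = √513 = 22.65 min.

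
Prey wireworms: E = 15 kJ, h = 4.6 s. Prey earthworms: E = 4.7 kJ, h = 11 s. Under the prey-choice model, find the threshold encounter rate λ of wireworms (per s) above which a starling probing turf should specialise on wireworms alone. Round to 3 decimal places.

The zero-one rule: include earthworms iff E₂/h₂ > λE₁/(1+λh₁). Equality gives the switch point.
λE₁h₂ = E₂ + λE₂h₁ ⇒ λ = E₂/(E₁h₂ − E₂h₁) = 4.7/(165 − 21.62) = 0.03278 per s.

0.033 per s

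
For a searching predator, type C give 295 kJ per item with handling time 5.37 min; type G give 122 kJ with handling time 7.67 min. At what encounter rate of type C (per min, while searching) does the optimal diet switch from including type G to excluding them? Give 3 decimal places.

The zero-one rule: include type G iff E₂/h₂ > λE₁/(1+λh₁). Equality gives the switch point.
λE₁h₂ = E₂ + λE₂h₁ ⇒ λ = E₂/(E₁h₂ − E₂h₁) = 122/(2263 − 655.1) = 0.07589 per min.

0.076 per min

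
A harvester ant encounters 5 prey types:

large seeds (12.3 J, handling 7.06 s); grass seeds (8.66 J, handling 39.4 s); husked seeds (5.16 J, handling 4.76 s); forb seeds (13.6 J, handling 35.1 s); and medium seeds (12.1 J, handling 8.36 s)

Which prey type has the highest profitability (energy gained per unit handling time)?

large seeds

Profitability E/h (J/s): large seeds = 12.3/7.06 = 1.74, grass seeds = 8.66/39.4 = 0.22, husked seeds = 5.16/4.76 = 1.08, forb seeds = 13.6/35.1 = 0.387, medium seeds = 12.1/8.36 = 1.45.
Ranked: large seeds > medium seeds > husked seeds > forb seeds > grass seeds.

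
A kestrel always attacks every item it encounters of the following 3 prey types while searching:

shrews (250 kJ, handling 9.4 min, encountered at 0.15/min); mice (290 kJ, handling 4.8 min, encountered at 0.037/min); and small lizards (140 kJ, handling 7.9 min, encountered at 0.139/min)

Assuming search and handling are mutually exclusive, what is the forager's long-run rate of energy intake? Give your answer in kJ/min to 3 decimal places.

18.366 kJ/min

R = (0.15×250 + 0.037×290 + 0.139×140) / (1 + 0.15×9.4 + 0.037×4.8 + 0.139×7.9) = 67.69/3.686 = 18.37 kJ/min.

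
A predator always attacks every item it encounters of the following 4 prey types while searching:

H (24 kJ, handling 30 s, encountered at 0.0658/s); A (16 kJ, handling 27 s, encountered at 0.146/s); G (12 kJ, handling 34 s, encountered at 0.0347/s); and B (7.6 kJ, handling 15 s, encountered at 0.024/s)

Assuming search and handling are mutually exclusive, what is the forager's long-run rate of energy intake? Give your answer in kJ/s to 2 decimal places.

0.53 kJ/s

R = (0.0658×24 + 0.146×16 + 0.0347×12 + 0.024×7.6) / (1 + 0.0658×30 + 0.146×27 + 0.0347×34 + 0.024×15) = 4.514/8.456 = 0.5338 kJ/s.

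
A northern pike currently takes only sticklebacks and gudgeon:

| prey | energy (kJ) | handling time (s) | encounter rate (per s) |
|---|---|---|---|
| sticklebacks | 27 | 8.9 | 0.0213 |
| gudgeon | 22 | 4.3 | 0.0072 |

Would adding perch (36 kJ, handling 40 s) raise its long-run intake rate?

Yes

On sticklebacks and gudgeon alone, R = ΣλE/(1+Σλh) = 0.7335/1.221 = 0.601 kJ/s.
perch: E/h = 36/40 = 0.9 kJ/s.
Since 0.9 > R, including perch increases the long-run rate.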